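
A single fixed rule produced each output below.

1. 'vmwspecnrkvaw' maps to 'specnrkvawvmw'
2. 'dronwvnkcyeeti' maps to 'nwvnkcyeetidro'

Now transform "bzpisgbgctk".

In each case the input is transformed by: move the first 3 characters to the end (rotate left by 3).
So "bzpisgbgctk" becomes "isgbgctkbzp".

isgbgctkbzp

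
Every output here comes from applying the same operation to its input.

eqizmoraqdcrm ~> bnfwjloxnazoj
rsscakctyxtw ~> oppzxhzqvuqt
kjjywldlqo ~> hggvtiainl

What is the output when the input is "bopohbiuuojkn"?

Rule — shift every letter 3 places backward in the alphabet (wrapping around).
So "bopohbiuuojkn" becomes "ylmleyfrrlghk".

ylmleyfrrlghk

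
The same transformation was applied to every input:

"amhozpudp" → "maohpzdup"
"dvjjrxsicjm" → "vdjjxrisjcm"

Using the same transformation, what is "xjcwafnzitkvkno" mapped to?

What's happening: swap each adjacent pair of characters (1↔2, 3↔4, ...).
For "xjcwafnzitkvkno" the result is "jxwcfazntivknko".

jxwcfazntivknko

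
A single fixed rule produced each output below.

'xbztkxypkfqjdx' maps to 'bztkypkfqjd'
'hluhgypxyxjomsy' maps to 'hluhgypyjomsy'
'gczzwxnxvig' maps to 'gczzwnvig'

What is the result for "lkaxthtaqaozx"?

Each output is the input with this applied: remove every "x".
For "lkaxthtaqaozx" the result is "lkathtaqaoz".

lkathtaqaoz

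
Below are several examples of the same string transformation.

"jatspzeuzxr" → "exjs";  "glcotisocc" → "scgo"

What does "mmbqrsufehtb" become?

uhmq

The rule is to keep one character in every 3, starting at position 1 (positions 1st, 4th, 7th, ...), then swap the front and back halves of the string.
On "mmbqrsufehtb": the first step gives "mquh", and the second then gives "uhmq".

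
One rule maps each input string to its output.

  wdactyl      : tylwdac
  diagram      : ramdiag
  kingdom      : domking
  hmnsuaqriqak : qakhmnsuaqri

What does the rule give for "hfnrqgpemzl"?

mzlhfnrqgpe

The pattern: move the last 3 characters to the front (rotate right by 3).
For "hfnrqgpemzl" the result is "mzlhfnrqgpe".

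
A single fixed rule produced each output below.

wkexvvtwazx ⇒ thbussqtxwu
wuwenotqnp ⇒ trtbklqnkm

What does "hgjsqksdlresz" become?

edgpnhpaiobpw

The pattern: shift every letter 3 places backward in the alphabet (wrapping around).
On "hgjsqksdlresz" that produces "edgpnhpaiobpw".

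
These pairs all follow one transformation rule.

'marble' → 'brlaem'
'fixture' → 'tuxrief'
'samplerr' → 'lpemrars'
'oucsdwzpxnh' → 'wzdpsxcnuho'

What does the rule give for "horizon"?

izroonh

The transformation: take characters alternately from the front and the back (1st, last, 2nd, 2nd-last, ...), then reverse the string.
For "horizon", step one produces "hnoorzi"; step two turns that into "izroonh".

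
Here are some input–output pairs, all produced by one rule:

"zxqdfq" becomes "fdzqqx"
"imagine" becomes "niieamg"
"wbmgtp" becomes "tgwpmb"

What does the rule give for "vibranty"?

Rule — move the last 3 characters to the front (rotate right by 3), then swap each adjacent pair of characters (1↔2, 3↔4, ...).
For "vibranty" the result is "tnvybiar".

tnvybiar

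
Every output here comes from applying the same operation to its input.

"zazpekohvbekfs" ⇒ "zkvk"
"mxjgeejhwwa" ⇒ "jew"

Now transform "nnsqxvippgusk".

svps

The transformation: keep one character in every 3, starting at position 3 (positions 3rd, 6th, 9th, ...).
"nnsqxvippgusk" → "svps".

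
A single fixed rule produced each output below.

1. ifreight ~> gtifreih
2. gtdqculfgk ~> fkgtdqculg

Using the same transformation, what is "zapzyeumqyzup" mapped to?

In each case the input is transformed by: move the last 2 characters to the front (rotate right by 2), then swap the first and last characters.
Working it through for "zapzyeumqyzup": intermediate "upzapzyeumqyz", final "zpzapzyeumqyu".

zpzapzyeumqyu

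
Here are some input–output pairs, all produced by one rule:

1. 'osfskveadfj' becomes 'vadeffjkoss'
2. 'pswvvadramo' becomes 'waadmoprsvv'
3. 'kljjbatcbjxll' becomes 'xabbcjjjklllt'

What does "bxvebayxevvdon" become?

In each case the input is transformed by: sort the characters into alphabetical order, then move the last character to the front.
Applying both steps to "bxvebayxevvdon": "abbdeenovvvxxy", then "yabbdeenovvvxx".

yabbdeenovvvxx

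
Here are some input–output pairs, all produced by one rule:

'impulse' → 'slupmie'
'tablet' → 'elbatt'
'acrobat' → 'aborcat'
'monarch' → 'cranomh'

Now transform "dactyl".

ytcadl

The pattern: reverse the string, then move the first character to the end.
So "dactyl" becomes "ytcadl".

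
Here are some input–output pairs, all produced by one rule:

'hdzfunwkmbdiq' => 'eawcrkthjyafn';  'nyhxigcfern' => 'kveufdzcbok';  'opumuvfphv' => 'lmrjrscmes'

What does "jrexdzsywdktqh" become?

Looking at the pairs, the operation is to shift every letter 3 places backward in the alphabet (wrapping around).
Applying that to "jrexdzsywdktqh" gives "gobuawpvtahqne".

gobuawpvtahqne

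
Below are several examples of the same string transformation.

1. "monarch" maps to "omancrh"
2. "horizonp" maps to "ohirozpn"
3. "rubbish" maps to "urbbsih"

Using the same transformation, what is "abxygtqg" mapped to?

bayxtggq

What's happening: swap each adjacent pair of characters (1↔2, 3↔4, ...).
"abxygtqg" → "bayxtggq".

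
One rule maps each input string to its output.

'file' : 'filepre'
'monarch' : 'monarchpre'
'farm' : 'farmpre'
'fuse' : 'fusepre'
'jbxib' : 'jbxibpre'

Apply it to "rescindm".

rescindmpre

Looking at the pairs, the operation is to append "pre".
On "rescindm" that produces "rescindmpre".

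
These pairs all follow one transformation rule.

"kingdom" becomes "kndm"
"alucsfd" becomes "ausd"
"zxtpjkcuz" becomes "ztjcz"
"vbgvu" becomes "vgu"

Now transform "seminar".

smnr

The pattern: keep every other character starting from the first (positions 1st, 3rd, 5th, ...).
Doing the same to "seminar": "smnr".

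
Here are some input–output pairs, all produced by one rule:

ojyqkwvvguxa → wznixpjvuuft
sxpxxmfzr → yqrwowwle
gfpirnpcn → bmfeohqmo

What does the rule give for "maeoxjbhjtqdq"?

Rule — move the last 2 characters to the front (rotate right by 2), then shift every letter 1 place backward in the alphabet (wrapping around).
Applying both steps to "maeoxjbhjtqdq": "dqmaeoxjbhjtq", then "cplzdnwiagisp".
(Check on "ojyqkwvvguxa": → "xaojyqkwvvgu" → "wznixpjvuuft" ✓)

cplzdnwiagisp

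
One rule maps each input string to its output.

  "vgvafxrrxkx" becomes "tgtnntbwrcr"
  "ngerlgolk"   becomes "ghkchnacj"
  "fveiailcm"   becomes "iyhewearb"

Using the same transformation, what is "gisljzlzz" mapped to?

Rule — reverse the string, then shift every letter 4 places backward in the alphabet (wrapping around).
Applying both steps to "gisljzlzz": "zzlzjlsig", then "vvhvfhoec".

vvhvfhoec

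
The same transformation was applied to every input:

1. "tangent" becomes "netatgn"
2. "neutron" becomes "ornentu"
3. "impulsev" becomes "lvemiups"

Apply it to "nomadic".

idconam

The rule is to swap each adjacent pair of characters (1↔2, 3↔4, ...), then move the last 3 characters to the front (rotate right by 3).
Working it through for "nomadic": intermediate "onamidc", final "idconam".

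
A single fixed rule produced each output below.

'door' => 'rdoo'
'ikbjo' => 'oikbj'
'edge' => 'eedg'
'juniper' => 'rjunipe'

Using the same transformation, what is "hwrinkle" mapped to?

ehwrinkl

The pattern: move the last character to the front.
Applying that to "hwrinkle" gives "ehwrinkl".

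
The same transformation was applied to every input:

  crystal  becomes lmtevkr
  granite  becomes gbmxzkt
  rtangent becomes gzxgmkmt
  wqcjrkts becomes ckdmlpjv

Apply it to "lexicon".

bvhgexq

Looking at the pairs, the operation is to shift every letter 7 places backward in the alphabet (wrapping around), then move the first 3 characters to the end (rotate left by 3).
So "lexicon" becomes "bvhgexq".
(Check on "rtangent": → "kmtgzxgm" → "gzxgmkmt" ✓)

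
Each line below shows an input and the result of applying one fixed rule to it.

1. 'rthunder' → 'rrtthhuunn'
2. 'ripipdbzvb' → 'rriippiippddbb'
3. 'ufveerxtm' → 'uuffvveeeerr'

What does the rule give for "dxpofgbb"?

ddxxppooff

What's happening: delete the last 3 characters, then double every character.
"dxpofgbb" → "dxpof" → "ddxxppooff".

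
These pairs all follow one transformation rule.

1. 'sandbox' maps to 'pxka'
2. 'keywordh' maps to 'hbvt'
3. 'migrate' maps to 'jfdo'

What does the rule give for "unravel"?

rkox

What's happening: shift every letter 3 places backward in the alphabet (wrapping around), then keep only the first 4 characters.
Applying both steps to "unravel": "rkoxsbi", then "rkox".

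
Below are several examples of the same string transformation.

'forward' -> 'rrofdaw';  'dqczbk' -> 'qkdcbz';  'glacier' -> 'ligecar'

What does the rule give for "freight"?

rihgfet

The transformation: sort the characters into reverse alphabetical order, then move the first character to the end.
For "freight", step one produces "trihgfe"; step two turns that into "rihgfet".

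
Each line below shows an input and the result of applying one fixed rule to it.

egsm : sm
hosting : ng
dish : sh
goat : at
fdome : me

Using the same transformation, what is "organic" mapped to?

The pattern: keep only the last 2 characters.
For "organic" the result is "ic".

ic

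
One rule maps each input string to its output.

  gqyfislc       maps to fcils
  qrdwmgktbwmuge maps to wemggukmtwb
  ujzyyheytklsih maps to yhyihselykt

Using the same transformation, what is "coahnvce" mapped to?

Each output is the input with this applied: delete the first 3 characters, then take characters alternately from the front and the back (1st, last, 2nd, 2nd-last, ...).
Applying both steps to "coahnvce": "hnvce", then "hencv".

hencv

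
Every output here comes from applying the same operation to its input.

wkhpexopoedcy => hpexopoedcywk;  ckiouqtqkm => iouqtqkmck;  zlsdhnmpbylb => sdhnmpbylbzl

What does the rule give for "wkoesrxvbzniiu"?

The transformation: move the first 2 characters to the end (rotate left by 2).
"wkoesrxvbzniiu" → "oesrxvbzniiuwk".

oesrxvbzniiuwk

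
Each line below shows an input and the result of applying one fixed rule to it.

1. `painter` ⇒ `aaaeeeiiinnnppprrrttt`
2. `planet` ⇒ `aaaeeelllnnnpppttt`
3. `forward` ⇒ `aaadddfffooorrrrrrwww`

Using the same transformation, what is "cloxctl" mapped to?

What's happening: sort the characters into alphabetical order, then repeat every character 3 times.
Applying both steps to "cloxctl": "ccllotx", then "cccccclllllloootttxxx".
(Check on "planet": → "aelnpt" → "aaaeeelllnnnpppttt" ✓)

cccccclllllloootttxxx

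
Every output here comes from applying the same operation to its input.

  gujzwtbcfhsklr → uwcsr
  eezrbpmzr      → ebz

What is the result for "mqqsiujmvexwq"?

The pattern: keep one character in every 3, starting at position 2 (positions 2nd, 5th, 8th, ...).
Doing the same to "mqqsiujmvexwq": "qimx".

qimx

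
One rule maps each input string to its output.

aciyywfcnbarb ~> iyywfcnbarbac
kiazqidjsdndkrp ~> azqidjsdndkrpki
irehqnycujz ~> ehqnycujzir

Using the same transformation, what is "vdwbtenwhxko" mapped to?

What's happening: move the first 2 characters to the end (rotate left by 2).
"vdwbtenwhxko" → "wbtenwhxkovd".

wbtenwhxkovd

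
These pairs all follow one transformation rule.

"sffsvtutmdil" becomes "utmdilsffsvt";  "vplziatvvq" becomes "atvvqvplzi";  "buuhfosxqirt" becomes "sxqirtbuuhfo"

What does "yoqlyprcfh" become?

The pattern: swap the front and back halves of the string.
So "yoqlyprcfh" becomes "prcfhyoqly".

prcfhyoqly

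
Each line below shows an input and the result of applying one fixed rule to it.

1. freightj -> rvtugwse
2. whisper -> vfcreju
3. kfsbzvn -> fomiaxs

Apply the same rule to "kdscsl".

What's happening: move the first 2 characters to the end (rotate left by 2), then shift every letter 13 places forward in the alphabet (wrapping around) — i.e. ROT13.
Working it through for "kdscsl": intermediate "scslkd", final "fpfyxq".

fpfyxq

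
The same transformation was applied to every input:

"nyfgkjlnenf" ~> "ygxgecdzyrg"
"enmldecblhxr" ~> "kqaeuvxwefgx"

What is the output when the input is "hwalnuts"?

Each output is the input with this applied: shift every letter 7 places backward in the alphabet (wrapping around), then reverse the string.
Working it through for "hwalnuts": intermediate "aptegnml", final "lmngetpa".

lmngetpa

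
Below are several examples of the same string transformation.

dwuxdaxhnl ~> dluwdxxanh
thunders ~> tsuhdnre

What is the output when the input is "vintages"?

The pattern: move the last character to the front, then swap each adjacent pair of characters (1↔2, 3↔4, ...).
Doing the same to "vintages": "vsniateg".

vsniateg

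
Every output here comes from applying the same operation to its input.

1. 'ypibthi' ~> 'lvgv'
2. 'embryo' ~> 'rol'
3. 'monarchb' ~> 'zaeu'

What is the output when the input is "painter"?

Looking at the pairs, the operation is to keep every other character starting from the first (positions 1st, 3rd, 5th, ...), then shift every letter 13 places forward in the alphabet (wrapping around) — i.e. ROT13.
Applying both steps to "painter": "pitr", then "cvge".

cvge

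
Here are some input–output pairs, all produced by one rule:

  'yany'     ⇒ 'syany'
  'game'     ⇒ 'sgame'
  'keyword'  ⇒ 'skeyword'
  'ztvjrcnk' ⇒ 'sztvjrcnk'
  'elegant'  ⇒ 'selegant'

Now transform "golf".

Looking at the pairs, the operation is to prepend "s".
Doing the same to "golf": "sgolf".

sgolf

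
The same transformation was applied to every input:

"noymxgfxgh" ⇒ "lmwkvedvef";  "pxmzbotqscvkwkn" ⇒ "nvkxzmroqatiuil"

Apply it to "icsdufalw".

The pattern: shift every letter 2 places backward in the alphabet (wrapping around).
"icsdufalw" → "gaqbsdyju".

gaqbsdyju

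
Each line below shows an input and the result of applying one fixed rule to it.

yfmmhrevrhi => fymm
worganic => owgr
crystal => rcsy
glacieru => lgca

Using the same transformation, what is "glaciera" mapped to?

lgca

Rule — swap each adjacent pair of characters (1↔2, 3↔4, ...), then keep only the first 4 characters.
Working it through for "glaciera": intermediate "lgcaeiar", final "lgca".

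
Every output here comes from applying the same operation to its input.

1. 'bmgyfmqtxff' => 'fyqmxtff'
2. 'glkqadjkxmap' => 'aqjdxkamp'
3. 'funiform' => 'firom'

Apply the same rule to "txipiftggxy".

Rule — delete the first 3 characters, then swap each adjacent pair of characters (1↔2, 3↔4, ...).
"txipiftggxy" → "iptfggyx".

iptfggyx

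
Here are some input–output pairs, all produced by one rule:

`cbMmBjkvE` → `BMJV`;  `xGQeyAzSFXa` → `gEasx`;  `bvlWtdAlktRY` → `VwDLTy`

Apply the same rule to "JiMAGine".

Rule — flip the case of every letter, then keep every other character starting from the second (positions 2nd, 4th, 6th, ...).
"JiMAGine" → "jImagINE" → "IaIE".

IaIE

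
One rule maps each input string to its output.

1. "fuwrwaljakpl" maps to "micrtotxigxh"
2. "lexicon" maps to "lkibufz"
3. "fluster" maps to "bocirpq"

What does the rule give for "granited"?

badoxkfq

What's happening: move the last 2 characters to the front (rotate right by 2), then shift every letter 3 places backward in the alphabet (wrapping around).
Applying that to "granited" gives "badoxkfq".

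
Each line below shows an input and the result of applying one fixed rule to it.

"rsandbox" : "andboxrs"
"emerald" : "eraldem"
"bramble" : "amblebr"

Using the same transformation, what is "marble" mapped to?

rblema

What's happening: move the first 2 characters to the end (rotate left by 2).
Applying that to "marble" gives "rblema".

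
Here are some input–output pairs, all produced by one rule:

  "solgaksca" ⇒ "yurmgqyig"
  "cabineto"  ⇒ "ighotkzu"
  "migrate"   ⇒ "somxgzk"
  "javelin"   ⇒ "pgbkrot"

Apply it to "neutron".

tkazxut

The transformation: shift every letter 6 places forward in the alphabet (wrapping around).
Applying that to "neutron" gives "tkazxut".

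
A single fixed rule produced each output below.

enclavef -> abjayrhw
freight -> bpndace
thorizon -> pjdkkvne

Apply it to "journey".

In each case the input is transformed by: take characters alternately from the front and the back (1st, last, 2nd, 2nd-last, ...), then shift every letter 4 places backward in the alphabet (wrapping around).
"journey" → "jyoeunr" → "fukaqjn".

fukaqjn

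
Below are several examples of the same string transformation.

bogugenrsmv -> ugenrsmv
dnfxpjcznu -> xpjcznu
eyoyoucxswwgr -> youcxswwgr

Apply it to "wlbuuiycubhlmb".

The pattern: delete the first 3 characters.
For "wlbuuiycubhlmb" the result is "uuiycubhlmb".

uuiycubhlmb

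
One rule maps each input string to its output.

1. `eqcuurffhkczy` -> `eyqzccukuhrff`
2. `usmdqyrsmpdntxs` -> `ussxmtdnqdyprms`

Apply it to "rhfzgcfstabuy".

The rule is to take characters alternately from the front and the back (1st, last, 2nd, 2nd-last, ...).
For "rhfzgcfstabuy" the result is "ryhufbzagtcsf".

ryhufbzagtcsf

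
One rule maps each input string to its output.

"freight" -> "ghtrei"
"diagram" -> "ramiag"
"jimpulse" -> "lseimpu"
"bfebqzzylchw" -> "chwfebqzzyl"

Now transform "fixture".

The transformation: delete the first character, then move the last 3 characters to the front (rotate right by 3).
On "fixture": the first step gives "ixture", and the second then gives "ureixt".

ureixt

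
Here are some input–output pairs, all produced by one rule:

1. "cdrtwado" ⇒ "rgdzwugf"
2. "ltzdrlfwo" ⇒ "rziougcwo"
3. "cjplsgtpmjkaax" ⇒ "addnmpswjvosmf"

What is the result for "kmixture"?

huxwalpn

Each output is the input with this applied: reverse the string, then shift every letter 3 places forward in the alphabet (wrapping around).
On "kmixture": the first step gives "erutximk", and the second then gives "huxwalpn".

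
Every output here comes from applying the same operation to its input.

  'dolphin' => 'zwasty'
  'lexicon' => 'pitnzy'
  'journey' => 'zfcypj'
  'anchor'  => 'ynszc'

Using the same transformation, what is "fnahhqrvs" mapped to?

ylssbcgd

What's happening: delete the first character, then shift every letter 11 places forward in the alphabet (wrapping around).
For "fnahhqrvs" the result is "ylssbcgd".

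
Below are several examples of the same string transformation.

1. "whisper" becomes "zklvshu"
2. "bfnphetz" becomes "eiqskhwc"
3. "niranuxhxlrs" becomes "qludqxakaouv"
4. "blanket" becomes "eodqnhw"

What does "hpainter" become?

ksdlqwhu

The rule is to shift every letter 3 places forward in the alphabet (wrapping around).
Doing the same to "hpainter": "ksdlqwhu".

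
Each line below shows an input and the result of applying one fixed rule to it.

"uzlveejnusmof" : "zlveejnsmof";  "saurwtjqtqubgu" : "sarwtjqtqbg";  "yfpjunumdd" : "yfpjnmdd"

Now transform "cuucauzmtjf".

The transformation: remove every "u".
Applying that to "cuucauzmtjf" gives "ccazmtjf".

ccazmtjf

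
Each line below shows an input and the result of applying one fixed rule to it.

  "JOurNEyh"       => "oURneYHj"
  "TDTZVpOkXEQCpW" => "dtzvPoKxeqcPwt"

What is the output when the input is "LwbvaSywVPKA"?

The transformation: flip the case of every letter, then move the first character to the end.
"LwbvaSywVPKA" → "lWBVAsYWvpka" → "WBVAsYWvpkal".

WBVAsYWvpkal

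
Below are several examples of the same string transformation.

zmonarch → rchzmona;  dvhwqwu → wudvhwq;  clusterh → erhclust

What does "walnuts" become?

Each output is the input with this applied: move the first 3 characters to the end (rotate left by 3), then move the first 2 characters to the end (rotate left by 2).
Working it through for "walnuts": intermediate "nutswal", final "tswalnu".

tswalnu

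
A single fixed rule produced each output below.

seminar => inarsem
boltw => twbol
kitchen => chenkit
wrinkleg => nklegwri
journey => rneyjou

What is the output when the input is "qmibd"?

bdqmi

The transformation: move the first 3 characters to the end (rotate left by 3).
On "qmibd" that produces "bdqmi".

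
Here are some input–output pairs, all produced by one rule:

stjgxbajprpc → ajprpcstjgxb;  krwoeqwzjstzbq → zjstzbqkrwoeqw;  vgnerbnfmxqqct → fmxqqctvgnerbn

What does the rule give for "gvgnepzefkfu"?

What's happening: swap the front and back halves of the string.
Applying that to "gvgnepzefkfu" gives "zefkfugvgnep".

zefkfugvgnep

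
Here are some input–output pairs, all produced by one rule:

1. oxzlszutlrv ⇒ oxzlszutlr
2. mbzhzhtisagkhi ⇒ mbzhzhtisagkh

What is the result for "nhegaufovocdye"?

What's happening: delete the last character.
For "nhegaufovocdye" the result is "nhegaufovocdy".

nhegaufovocdy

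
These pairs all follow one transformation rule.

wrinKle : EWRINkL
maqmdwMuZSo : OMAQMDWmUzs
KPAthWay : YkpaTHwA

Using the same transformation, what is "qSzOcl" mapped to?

In each case the input is transformed by: flip the case of every letter, then move the last character to the front.
Applying both steps to "qSzOcl": "QsZoCL", then "LQsZoC".
(Check on "maqmdwMuZSo": → "MAQMDWmUzsO" → "OMAQMDWmUzs" ✓)

LQsZoC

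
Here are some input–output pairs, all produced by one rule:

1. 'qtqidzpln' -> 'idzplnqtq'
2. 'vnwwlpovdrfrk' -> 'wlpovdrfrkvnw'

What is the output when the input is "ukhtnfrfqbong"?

The rule is to move the first 3 characters to the end (rotate left by 3).
Applying that to "ukhtnfrfqbong" gives "tnfrfqbongukh".

tnfrfqbongukh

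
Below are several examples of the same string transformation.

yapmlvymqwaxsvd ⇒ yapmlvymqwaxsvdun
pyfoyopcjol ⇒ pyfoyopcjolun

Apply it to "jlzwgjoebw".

jlzwgjoebwun

Rule — append "un".
Doing the same to "jlzwgjoebw": "jlzwgjoebwun".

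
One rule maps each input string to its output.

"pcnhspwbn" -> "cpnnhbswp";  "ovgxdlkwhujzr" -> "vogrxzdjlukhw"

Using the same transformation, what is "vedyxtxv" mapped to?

Looking at the pairs, the operation is to move the first character to the end, then take characters alternately from the front and the back (1st, last, 2nd, 2nd-last, ...).
"vedyxtxv" → "edyxtxvv" → "evdvyxxt".
(Check on "ovgxdlkwhujzr": → "vgxdlkwhujzro" → "vogrxzdjlukhw" ✓)

evdvyxxt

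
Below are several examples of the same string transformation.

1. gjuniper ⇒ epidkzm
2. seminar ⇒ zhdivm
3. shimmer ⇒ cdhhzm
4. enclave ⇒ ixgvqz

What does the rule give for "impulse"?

Each output is the input with this applied: delete the first character, then shift every letter 5 places backward in the alphabet (wrapping around).
For "impulse" the result is "hkpgnz".

hkpgnz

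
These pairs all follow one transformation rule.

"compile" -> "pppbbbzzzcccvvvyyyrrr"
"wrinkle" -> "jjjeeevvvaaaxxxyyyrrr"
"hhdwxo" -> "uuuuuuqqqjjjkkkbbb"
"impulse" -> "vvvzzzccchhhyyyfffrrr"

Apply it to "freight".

ssseeerrrvvvtttuuuggg

Rule — shift every letter 13 places forward in the alphabet (wrapping around) — i.e. ROT13, then repeat every character 3 times.
"freight" → "servtug" → "ssseeerrrvvvtttuuuggg".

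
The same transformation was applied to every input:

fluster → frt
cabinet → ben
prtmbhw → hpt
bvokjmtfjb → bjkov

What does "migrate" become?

eir

The transformation: sort the characters into alphabetical order, then keep every other character starting from the second (positions 2nd, 4th, 6th, ...).
"migrate" → "aegimrt" → "eir".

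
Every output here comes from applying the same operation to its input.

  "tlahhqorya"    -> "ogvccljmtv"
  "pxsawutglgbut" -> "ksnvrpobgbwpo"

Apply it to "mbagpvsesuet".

The rule is to shift every letter 5 places backward in the alphabet (wrapping around).
"mbagpvsesuet" → "hwvbkqnznpzo".

hwvbkqnznpzo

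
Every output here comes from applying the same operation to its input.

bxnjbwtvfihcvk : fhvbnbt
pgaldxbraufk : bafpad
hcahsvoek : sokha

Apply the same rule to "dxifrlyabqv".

Rule — keep every other character starting from the first (positions 1st, 3rd, 5th, ...), then move the last 3 characters to the front (rotate right by 3).
Working it through for "dxifrlyabqv": intermediate "dirybv", final "ybvdir".

ybvdir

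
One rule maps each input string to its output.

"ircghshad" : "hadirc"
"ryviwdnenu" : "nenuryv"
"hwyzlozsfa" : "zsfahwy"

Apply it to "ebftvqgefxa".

Rule — move the first 3 characters to the end (rotate left by 3), then delete the first 3 characters.
For "ebftvqgefxa", step one produces "tvqgefxaebf"; step two turns that into "gefxaebf".
(Check on "hwyzlozsfa": → "zlozsfahwy" → "zsfahwy" ✓)

gefxaebf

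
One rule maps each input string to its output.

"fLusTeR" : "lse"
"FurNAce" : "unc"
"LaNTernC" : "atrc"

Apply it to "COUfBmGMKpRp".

The rule is to keep every other character starting from the second (positions 2nd, 4th, 6th, ...), then convert every letter to lowercase.
"COUfBmGMKpRp" → "OfmMpp" → "ofmmpp".

ofmmpp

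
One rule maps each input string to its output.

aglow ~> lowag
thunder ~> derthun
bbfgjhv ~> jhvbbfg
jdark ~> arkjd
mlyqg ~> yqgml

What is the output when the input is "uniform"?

ormunif

Looking at the pairs, the operation is to move the last 3 characters to the front (rotate right by 3).
"uniform" → "ormunif".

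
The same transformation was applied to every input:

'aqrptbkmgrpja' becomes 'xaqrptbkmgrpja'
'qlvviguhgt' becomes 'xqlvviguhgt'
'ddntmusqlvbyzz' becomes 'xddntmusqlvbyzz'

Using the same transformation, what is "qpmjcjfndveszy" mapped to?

xqpmjcjfndveszy

The rule is to prepend "x".
Applying that to "qpmjcjfndveszy" gives "xqpmjcjfndveszy".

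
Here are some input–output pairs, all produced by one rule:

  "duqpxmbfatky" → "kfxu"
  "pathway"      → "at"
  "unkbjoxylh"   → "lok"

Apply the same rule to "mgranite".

Looking at the pairs, the operation is to reverse the string, then keep one character in every 3, starting at position 2 (positions 2nd, 5th, 8th, ...).
"mgranite" → "etinargm" → "tam".
(Check on "pathway": → "yawhtap" → "at" ✓)

tam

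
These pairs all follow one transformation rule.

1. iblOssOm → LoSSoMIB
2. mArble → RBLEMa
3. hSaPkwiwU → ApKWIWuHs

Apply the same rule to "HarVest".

Rule — move the first 2 characters to the end (rotate left by 2), then flip the case of every letter.
For "HarVest", step one produces "rVestHa"; step two turns that into "RvESThA".

RvESThA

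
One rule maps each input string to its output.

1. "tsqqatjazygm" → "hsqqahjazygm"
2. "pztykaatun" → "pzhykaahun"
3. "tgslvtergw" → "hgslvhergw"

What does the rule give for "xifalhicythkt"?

In each case the input is transformed by: replace every "t" with "h".
"xifalhicythkt" → "xifalhicyhhkh".

xifalhicyhhkh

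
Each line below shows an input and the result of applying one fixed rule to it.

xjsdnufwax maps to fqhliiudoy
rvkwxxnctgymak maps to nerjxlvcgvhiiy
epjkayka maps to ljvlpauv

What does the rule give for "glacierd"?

The transformation: shift every letter 11 places forward in the alphabet (wrapping around), then swap the front and back halves of the string.
Applying both steps to "glacierd": "rwlntpco", then "tpcorwln".

tpcorwln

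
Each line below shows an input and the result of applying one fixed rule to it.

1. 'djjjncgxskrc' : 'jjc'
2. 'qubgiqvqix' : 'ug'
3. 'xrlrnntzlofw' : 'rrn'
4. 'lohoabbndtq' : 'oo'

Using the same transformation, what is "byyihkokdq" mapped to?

The pattern: keep every other character starting from the second (positions 2nd, 4th, 6th, ...), then delete the last 3 characters.
Working it through for "byyihkokdq": intermediate "yikkq", final "yi".

yi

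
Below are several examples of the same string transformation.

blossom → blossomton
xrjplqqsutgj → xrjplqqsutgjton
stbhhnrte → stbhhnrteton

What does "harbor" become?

Each output is the input with this applied: append "ton".
On "harbor" that produces "harborton".

harborton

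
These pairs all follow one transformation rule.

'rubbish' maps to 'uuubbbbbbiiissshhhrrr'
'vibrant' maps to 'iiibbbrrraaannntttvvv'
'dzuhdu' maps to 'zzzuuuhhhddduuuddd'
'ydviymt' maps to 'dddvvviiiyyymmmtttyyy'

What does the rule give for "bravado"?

rrraaavvvaaadddooobbb

What's happening: move the first character to the end, then repeat every character 3 times.
Applying both steps to "bravado": "ravadob", then "rrraaavvvaaadddooobbb".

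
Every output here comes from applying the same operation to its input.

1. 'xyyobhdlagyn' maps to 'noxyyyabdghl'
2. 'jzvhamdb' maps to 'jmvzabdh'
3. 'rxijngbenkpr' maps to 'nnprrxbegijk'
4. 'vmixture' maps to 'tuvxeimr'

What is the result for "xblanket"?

lntxabek

Each output is the input with this applied: sort the characters into alphabetical order, then swap the front and back halves of the string.
Starting from "xblanket": after the first operation, "abeklntx"; after the second, "lntxabek".
(Check on "jzvhamdb": → "abdhjmvz" → "jmvzabdh" ✓)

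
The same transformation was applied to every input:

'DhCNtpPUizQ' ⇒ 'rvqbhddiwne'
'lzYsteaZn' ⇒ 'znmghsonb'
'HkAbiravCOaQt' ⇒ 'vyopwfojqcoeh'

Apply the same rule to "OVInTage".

Rule — shift every letter 12 places backward in the alphabet (wrapping around), then convert every letter to lowercase.
For "OVInTage", step one produces "CJWbHous"; step two turns that into "cjwbhous".

cjwbhous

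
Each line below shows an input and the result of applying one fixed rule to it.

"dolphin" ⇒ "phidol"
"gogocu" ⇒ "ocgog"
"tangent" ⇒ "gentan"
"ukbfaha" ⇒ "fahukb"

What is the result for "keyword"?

workey

Rule — delete the last character, then move the first 3 characters to the end (rotate left by 3).
"keyword" → "keywor" → "workey".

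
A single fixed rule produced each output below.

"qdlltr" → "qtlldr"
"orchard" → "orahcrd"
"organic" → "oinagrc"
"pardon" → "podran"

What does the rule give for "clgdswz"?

cwsdglz

The pattern: reverse the string, then swap the first and last characters.
Starting from "clgdswz": after the first operation, "zwsdglc"; after the second, "cwsdglz".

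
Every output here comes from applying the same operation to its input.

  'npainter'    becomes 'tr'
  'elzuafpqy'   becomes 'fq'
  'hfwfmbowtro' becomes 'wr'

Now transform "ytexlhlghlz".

In each case the input is transformed by: keep every other character starting from the second (positions 2nd, 4th, 6th, ...), then keep only the last 2 characters.
So "ytexlhlghlz" becomes "gl".

gl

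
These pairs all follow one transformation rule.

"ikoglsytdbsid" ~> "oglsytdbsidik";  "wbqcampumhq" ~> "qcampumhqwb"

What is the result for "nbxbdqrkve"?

The rule is to move the first 2 characters to the end (rotate left by 2).
For "nbxbdqrkve" the result is "xbdqrkvenb".

xbdqrkvenb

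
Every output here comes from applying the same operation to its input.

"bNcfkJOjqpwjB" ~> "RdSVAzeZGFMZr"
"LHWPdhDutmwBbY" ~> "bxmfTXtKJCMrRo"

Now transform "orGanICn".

In each case the input is transformed by: flip the case of every letter, then shift every letter 10 places backward in the alphabet (wrapping around).
On "orGanICn": the first step gives "ORgANicN", and the second then gives "EHwQDysD".

EHwQDysD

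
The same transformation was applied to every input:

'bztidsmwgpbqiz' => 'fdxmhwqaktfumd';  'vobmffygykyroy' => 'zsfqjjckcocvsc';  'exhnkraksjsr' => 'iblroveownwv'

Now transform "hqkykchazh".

Rule — shift every letter 4 places forward in the alphabet (wrapping around).
On "hqkykchazh" that produces "luocogledl".

luocogledl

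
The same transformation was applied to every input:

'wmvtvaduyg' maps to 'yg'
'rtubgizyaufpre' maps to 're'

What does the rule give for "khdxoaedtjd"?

Each output is the input with this applied: keep only the last 2 characters.
Doing the same to "khdxoaedtjd": "jd".

jd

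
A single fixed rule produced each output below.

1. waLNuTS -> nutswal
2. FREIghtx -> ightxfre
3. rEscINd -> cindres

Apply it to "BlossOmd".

ssomdblo

The transformation: move the first 3 characters to the end (rotate left by 3), then convert every letter to lowercase.
Working it through for "BlossOmd": intermediate "ssOmdBlo", final "ssomdblo".
(Check on "FREIghtx": → "IghtxFRE" → "ightxfre" ✓)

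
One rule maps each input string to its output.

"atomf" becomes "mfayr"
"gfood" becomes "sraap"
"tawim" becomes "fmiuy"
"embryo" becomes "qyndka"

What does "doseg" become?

paeqs

Each output is the input with this applied: shift every letter 12 places forward in the alphabet (wrapping around).
For "doseg" the result is "paeqs".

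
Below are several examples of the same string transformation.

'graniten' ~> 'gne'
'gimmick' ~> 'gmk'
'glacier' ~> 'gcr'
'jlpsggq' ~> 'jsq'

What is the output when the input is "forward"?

fwd

The rule is to keep one character in every 3, starting at position 1 (positions 1st, 4th, 7th, ...).
So "forward" becomes "fwd".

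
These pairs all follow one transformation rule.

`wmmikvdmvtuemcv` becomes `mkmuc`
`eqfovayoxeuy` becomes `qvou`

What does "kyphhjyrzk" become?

In each case the input is transformed by: keep one character in every 3, starting at position 2 (positions 2nd, 5th, 8th, ...).
"kyphhjyrzk" → "yhr".

yhr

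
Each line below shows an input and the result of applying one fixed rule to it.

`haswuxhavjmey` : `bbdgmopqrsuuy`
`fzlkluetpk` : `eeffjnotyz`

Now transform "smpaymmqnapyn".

Rule — shift every letter 6 places backward in the alphabet (wrapping around), then sort the characters into alphabetical order.
Applying both steps to "smpaymmqnapyn": "mgjusggkhujsh", then "ggghhjjkmssuu".
(Check on "fzlkluetpk": → "ztfefoynje" → "eeffjnotyz" ✓)

ggghhjjkmssuu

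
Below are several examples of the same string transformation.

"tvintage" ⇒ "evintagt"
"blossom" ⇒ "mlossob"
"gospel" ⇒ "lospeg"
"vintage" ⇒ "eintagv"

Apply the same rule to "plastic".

clastip

What's happening: swap the first and last characters.
Applying that to "plastic" gives "clastip".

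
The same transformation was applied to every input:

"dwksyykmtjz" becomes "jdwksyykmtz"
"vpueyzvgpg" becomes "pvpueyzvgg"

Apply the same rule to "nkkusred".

Rule — move the last character to the front, then swap the first and last characters.
On "nkkusred": the first step gives "dnkkusre", and the second then gives "enkkusrd".

enkkusrd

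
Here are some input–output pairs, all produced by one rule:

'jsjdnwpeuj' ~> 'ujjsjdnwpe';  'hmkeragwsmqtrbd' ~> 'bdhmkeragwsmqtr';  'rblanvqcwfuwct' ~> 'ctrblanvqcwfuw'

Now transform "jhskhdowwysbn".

bnjhskhdowwys

The transformation: move the last 2 characters to the front (rotate right by 2).
On "jhskhdowwysbn" that produces "bnjhskhdowwys".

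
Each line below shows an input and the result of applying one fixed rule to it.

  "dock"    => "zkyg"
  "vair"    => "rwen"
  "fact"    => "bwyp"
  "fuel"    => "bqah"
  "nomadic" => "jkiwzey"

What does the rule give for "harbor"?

dwnxkn

The transformation: shift every letter 4 places backward in the alphabet (wrapping around).
For "harbor" the result is "dwnxkn".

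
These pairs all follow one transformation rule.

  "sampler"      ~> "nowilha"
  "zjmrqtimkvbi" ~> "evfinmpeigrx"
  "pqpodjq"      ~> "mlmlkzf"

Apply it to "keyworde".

The pattern: move the last character to the front, then shift every letter 4 places backward in the alphabet (wrapping around).
"keyworde" → "ekeyword" → "agausknz".

agausknz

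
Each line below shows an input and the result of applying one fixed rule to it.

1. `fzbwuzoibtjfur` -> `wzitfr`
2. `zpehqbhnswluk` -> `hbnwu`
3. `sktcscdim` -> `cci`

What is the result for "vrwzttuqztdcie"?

The rule is to delete the first 2 characters, then keep every other character starting from the second (positions 2nd, 4th, 6th, ...).
So "vrwzttuqztdcie" becomes "ztqtce".

ztqtce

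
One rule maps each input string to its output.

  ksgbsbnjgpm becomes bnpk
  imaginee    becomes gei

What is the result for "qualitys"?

lyq

The rule is to keep one character in every 3, starting at position 1 (positions 1st, 4th, 7th, ...), then move the first character to the end.
On "qualitys": the first step gives "qly", and the second then gives "lyq".
(Check on "imaginee": → "ige" → "gei" ✓)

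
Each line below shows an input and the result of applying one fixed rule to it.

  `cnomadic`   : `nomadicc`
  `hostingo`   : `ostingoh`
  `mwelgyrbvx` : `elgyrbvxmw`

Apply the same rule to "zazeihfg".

azeihfgz

The transformation: swap the front and back halves of the string, then move the last 3 characters to the front (rotate right by 3).
For "zazeihfg", step one produces "ihfgzaze"; step two turns that into "azeihfgz".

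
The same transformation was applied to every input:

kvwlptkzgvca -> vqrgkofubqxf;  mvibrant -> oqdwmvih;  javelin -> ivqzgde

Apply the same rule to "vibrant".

What's happening: swap the first and last characters, then shift every letter 5 places backward in the alphabet (wrapping around).
Applying both steps to "vibrant": "tibranv", then "odwmviq".
(Check on "kvwlptkzgvca": → "avwlptkzgvck" → "vqrgkofubqxf" ✓)

odwmviq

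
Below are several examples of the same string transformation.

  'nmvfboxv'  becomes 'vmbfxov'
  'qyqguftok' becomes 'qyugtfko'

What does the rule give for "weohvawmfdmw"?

oevhwafmmdw

The rule is to delete the first character, then swap each adjacent pair of characters (1↔2, 3↔4, ...).
Applying that to "weohvawmfdmw" gives "oevhwafmmdw".
(Check on "nmvfboxv": → "mvfboxv" → "vmbfxov" ✓)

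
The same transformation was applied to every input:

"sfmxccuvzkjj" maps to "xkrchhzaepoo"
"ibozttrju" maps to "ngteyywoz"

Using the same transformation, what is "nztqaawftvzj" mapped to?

The pattern: shift every letter 5 places forward in the alphabet (wrapping around).
Doing the same to "nztqaawftvzj": "seyvffbkyaeo".

seyvffbkyaeo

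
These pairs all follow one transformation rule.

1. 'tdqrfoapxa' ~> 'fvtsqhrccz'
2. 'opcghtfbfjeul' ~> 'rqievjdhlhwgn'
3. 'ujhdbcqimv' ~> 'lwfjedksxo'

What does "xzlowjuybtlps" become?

bzqnlyawvdrnu

Each output is the input with this applied: swap each adjacent pair of characters (1↔2, 3↔4, ...), then shift every letter 2 places forward in the alphabet (wrapping around).
Applying both steps to "xzlowjuybtlps": "zxoljwyutbpls", then "bzqnlyawvdrnu".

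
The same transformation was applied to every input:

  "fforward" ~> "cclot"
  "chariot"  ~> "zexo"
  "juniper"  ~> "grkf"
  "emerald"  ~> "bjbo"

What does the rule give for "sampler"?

In each case the input is transformed by: delete the last 3 characters, then shift every letter 3 places backward in the alphabet (wrapping around).
Applying that to "sampler" gives "pxjm".

pxjm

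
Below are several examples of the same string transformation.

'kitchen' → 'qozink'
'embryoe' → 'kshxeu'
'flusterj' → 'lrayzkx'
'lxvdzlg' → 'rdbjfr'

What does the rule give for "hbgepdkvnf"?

What's happening: delete the last character, then shift every letter 6 places forward in the alphabet (wrapping around).
For "hbgepdkvnf", step one produces "hbgepdkvn"; step two turns that into "nhmkvjqbt".

nhmkvjqbt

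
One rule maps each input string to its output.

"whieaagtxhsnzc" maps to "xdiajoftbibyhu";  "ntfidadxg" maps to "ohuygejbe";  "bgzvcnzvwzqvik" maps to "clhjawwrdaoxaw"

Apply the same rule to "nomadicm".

The transformation: take characters alternately from the front and the back (1st, last, 2nd, 2nd-last, ...), then shift every letter 1 place forward in the alphabet (wrapping around).
For "nomadicm" the result is "onpdnjbe".

onpdnjbe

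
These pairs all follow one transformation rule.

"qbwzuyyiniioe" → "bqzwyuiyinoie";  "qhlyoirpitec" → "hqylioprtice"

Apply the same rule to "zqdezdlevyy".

The rule is to swap each adjacent pair of characters (1↔2, 3↔4, ...).
Doing the same to "zqdezdlevyy": "qzeddzelyvy".

qzeddzelyvy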